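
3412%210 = 52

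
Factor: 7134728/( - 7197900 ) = - 2^1*3^( - 1 ) * 5^( - 2 )*19^1*73^1 * 643^1*23993^ ( - 1 ) = -1783682/1799475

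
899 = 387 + 512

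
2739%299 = 48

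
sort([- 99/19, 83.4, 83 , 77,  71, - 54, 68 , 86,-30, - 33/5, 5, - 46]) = [ - 54 , - 46, - 30,-33/5 ,-99/19 , 5 , 68,71,77 , 83,  83.4, 86] 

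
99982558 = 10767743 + 89214815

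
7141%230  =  11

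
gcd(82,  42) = 2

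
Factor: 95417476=2^2*7^1*11^1*309797^1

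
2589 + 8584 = 11173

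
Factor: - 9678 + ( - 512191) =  - 521869 = - 521869^1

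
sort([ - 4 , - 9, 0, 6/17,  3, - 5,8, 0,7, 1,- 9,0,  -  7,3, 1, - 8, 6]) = [-9, - 9, - 8, - 7, - 5, - 4,0  ,  0, 0, 6/17,1, 1, 3,3, 6, 7, 8]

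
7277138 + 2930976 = 10208114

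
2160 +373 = 2533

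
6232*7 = 43624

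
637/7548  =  637/7548= 0.08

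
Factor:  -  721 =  - 7^1*103^1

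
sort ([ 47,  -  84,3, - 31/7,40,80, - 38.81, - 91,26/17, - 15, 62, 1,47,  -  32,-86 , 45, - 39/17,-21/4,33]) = [ - 91,  -  86,-84,  -  38.81 , - 32, - 15,  -  21/4, - 31/7,-39/17, 1,  26/17,3, 33,  40,45,47, 47,62, 80]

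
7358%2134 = 956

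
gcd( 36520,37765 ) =415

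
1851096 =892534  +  958562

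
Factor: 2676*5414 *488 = 7070077632 = 2^6 * 3^1*61^1*223^1*2707^1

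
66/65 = 66/65  =  1.02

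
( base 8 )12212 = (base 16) 148a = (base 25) 8A8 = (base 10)5258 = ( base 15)1858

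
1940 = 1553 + 387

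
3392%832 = 64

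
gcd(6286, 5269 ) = 1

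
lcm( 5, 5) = 5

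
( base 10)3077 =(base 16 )C05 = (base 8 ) 6005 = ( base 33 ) 2R8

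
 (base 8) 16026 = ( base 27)9N8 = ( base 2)1110000010110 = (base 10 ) 7190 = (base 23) dde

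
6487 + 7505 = 13992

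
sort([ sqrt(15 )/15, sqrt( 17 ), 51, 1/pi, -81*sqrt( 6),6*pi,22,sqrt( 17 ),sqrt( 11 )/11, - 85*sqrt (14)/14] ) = [ - 81*sqrt (6 ),  -  85*sqrt( 14)/14, sqrt( 15)/15, sqrt( 11)/11,1/pi, sqrt( 17 ),sqrt ( 17) , 6*pi,  22, 51] 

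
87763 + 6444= 94207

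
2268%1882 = 386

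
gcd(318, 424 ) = 106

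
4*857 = 3428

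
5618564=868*6473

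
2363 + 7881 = 10244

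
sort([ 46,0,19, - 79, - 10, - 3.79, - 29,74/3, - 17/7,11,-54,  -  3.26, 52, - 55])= [ - 79,- 55, - 54, - 29 , - 10 , - 3.79,  -  3.26, - 17/7 , 0, 11,19,  74/3 , 46, 52]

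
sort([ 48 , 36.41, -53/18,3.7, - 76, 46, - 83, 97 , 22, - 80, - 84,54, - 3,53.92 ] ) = [ - 84,-83,-80, - 76,-3, -53/18 , 3.7,22, 36.41, 46 , 48, 53.92, 54, 97]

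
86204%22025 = 20129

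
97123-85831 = 11292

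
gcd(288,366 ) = 6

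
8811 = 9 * 979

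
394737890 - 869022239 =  - 474284349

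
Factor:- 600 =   -  2^3*3^1*5^2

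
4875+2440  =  7315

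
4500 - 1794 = 2706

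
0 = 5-5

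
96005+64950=160955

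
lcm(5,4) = 20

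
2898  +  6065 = 8963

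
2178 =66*33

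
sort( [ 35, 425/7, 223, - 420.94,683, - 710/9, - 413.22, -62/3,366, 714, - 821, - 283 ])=[  -  821, - 420.94,  -  413.22, - 283,- 710/9,-62/3, 35, 425/7 , 223 , 366, 683, 714]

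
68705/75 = 916 + 1/15 = 916.07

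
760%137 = 75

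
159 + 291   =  450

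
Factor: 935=5^1*11^1*17^1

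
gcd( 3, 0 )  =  3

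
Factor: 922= 2^1 * 461^1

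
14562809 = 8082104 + 6480705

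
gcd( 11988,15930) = 54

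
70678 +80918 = 151596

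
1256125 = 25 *50245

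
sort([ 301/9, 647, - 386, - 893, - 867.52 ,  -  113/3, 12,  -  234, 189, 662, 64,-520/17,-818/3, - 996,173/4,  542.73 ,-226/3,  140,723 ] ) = [-996, - 893, - 867.52 ,  -  386,- 818/3, - 234,-226/3, - 113/3, - 520/17 , 12,301/9, 173/4, 64,140, 189,542.73, 647,662,723]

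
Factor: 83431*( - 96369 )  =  -3^1 * 7^1  *13^1 * 353^1*83431^1 =- 8040162039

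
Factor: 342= 2^1*3^2*19^1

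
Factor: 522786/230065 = 534/235 = 2^1 *3^1*5^(-1)*47^(- 1)*89^1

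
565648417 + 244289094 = 809937511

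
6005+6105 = 12110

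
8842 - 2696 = 6146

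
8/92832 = 1/11604 = 0.00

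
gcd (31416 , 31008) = 408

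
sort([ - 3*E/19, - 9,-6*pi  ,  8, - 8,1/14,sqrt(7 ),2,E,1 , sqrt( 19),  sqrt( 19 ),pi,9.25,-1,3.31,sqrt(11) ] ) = [ - 6*pi, - 9, - 8,  -  1,  -  3*E/19, 1/14,1, 2,sqrt( 7),E, pi, 3.31, sqrt(11 ),sqrt(19),sqrt( 19),8,9.25 ]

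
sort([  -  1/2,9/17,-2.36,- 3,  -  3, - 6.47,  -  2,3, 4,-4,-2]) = [-6.47, - 4, - 3, - 3,-2.36,  -  2 ,-2,-1/2 , 9/17, 3, 4]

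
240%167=73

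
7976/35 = 7976/35 = 227.89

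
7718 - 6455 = 1263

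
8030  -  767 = 7263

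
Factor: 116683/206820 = 2^(  -  2 )*3^(-3 )*5^(-1 )*7^1*79^1*211^1*383^( - 1 )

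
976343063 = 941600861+34742202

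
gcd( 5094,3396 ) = 1698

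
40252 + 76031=116283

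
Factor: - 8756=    -2^2*11^1*199^1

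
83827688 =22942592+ 60885096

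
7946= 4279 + 3667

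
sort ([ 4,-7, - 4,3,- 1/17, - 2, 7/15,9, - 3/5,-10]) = [ - 10 , -7, - 4, - 2, - 3/5,-1/17,7/15,3, 4,9] 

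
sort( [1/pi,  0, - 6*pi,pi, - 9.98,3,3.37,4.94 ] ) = [  -  6*pi  ,-9.98,0,1/pi,3, pi, 3.37,4.94]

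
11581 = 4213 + 7368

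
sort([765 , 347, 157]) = [ 157, 347, 765]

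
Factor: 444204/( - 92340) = -5^ (  -  1)*19^(-1) * 457^1 = -457/95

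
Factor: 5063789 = 103^1*211^1*233^1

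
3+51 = 54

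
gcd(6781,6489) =1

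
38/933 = 38/933 = 0.04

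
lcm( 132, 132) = 132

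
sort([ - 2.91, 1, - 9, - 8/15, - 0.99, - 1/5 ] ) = [ - 9,-2.91,-0.99,-8/15,-1/5, 1] 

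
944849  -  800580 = 144269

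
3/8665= 3/8665 = 0.00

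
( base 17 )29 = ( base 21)21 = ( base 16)2B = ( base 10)43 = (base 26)1H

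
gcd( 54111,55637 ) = 1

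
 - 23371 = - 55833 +32462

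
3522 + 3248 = 6770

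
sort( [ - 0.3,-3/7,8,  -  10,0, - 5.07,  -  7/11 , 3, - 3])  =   [-10, - 5.07, - 3, - 7/11,-3/7,  -  0.3,0,3,8]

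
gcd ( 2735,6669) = 1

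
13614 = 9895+3719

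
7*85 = 595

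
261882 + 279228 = 541110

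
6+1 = 7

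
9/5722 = 9/5722 = 0.00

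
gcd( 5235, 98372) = 1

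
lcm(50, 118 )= 2950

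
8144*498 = 4055712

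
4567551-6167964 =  - 1600413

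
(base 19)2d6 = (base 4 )33033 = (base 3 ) 1100010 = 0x3cf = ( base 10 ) 975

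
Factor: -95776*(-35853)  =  2^5*3^1*17^1*19^1*37^1*41^1*73^1 = 3433856928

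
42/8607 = 14/2869 = 0.00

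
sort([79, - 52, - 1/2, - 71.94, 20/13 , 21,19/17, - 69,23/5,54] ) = [-71.94,-69,  -  52, - 1/2,19/17,20/13, 23/5,21,54,79] 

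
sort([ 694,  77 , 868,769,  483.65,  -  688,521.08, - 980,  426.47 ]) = [ - 980, - 688,77, 426.47  ,  483.65,521.08 , 694 , 769,868]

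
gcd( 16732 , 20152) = 4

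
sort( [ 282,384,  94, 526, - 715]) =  [ - 715, 94,282,384, 526]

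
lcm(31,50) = 1550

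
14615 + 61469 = 76084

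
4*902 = 3608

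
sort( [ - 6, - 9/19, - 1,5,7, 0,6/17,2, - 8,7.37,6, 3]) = [ - 8, - 6, - 1 , - 9/19 , 0, 6/17 , 2, 3, 5,6, 7,7.37] 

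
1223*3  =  3669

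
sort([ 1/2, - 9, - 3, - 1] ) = [ - 9, - 3, - 1,1/2]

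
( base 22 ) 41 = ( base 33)2n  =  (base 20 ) 49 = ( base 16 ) 59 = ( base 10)89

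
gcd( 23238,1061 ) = 1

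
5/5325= 1/1065=0.00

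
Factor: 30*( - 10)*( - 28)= 2^4*3^1*5^2*7^1 = 8400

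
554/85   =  6 + 44/85 = 6.52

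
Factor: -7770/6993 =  - 2^1* 3^( - 2)*5^1 = -10/9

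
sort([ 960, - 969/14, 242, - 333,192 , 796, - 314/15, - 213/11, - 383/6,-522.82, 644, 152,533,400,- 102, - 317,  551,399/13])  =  [ - 522.82, - 333, - 317,-102, - 969/14, - 383/6,  -  314/15, - 213/11,399/13,152,192,  242,400,533,551,644,796,960 ] 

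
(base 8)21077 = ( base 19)1558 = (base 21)jia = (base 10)8767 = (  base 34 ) 7JT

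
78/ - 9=-26/3 = - 8.67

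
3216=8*402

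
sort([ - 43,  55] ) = [ - 43,  55] 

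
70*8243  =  577010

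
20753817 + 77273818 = 98027635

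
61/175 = 61/175 = 0.35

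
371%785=371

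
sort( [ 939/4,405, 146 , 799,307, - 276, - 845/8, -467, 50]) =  [ - 467,- 276, - 845/8, 50, 146,939/4 , 307 , 405, 799 ]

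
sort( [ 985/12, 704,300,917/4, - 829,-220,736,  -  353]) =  [ -829, - 353,-220, 985/12 , 917/4,300,704, 736 ] 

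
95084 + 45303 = 140387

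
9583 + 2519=12102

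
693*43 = 29799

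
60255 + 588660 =648915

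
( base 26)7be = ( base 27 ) 6OA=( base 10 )5032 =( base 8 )11650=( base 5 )130112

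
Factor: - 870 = -2^1*3^1*5^1*29^1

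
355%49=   12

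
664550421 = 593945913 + 70604508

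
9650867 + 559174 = 10210041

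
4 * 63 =252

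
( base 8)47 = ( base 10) 39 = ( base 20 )1J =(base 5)124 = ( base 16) 27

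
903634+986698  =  1890332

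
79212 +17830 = 97042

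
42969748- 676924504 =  - 633954756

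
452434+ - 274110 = 178324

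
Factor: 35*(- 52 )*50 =- 91000 = - 2^3*5^3*7^1*13^1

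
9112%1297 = 33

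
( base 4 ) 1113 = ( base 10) 87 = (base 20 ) 47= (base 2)1010111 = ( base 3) 10020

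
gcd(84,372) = 12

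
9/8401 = 9/8401 = 0.00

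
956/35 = 27  +  11/35 = 27.31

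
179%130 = 49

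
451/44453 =451/44453 = 0.01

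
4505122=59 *76358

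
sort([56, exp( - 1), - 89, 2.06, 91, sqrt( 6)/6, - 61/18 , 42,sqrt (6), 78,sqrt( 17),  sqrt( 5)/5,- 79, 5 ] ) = [-89, - 79,-61/18, exp(-1 ),sqrt (6)/6, sqrt( 5 ) /5,2.06, sqrt( 6),sqrt( 17 ), 5, 42, 56,78, 91 ] 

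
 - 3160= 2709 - 5869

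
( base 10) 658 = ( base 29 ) MK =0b1010010010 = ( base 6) 3014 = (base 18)20a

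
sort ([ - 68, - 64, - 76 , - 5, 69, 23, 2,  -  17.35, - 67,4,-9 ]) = [ - 76, - 68,  -  67, - 64, - 17.35, - 9, - 5,2,4, 23, 69] 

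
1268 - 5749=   -4481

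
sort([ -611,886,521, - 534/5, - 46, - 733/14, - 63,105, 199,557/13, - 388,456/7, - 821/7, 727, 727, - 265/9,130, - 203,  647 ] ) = [- 611, - 388, - 203, - 821/7, - 534/5, - 63, - 733/14, - 46,-265/9,557/13,456/7,  105,130, 199,521,647, 727,727, 886]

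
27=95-68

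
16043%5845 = 4353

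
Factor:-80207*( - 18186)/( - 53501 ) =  - 208377786/7643= - 2^1*3^1*433^1 *7643^( - 1)*80207^1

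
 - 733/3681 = -733/3681  =  -0.20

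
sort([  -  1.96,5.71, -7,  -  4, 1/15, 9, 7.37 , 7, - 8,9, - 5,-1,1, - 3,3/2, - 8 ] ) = [- 8, - 8, - 7, -5,-4, - 3,-1.96, - 1,  1/15,1, 3/2,5.71,7,7.37,9,9 ] 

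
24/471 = 8/157 = 0.05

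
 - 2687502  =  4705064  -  7392566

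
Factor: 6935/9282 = 2^( - 1)*3^( - 1)*5^1* 7^( - 1 )*13^(-1)*17^( - 1 )*19^1  *  73^1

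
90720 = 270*336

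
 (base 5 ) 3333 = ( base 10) 468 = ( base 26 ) I0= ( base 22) L6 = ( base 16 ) 1D4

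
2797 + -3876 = -1079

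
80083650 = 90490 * 885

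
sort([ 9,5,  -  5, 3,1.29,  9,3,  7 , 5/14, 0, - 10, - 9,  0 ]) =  [ - 10, - 9, - 5, 0,  0,5/14, 1.29, 3,3 , 5, 7, 9, 9 ] 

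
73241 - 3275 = 69966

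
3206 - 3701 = - 495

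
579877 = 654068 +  - 74191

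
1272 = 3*424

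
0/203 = 0=0.00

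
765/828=85/92 =0.92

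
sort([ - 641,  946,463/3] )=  [ - 641, 463/3, 946]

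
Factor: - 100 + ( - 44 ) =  - 2^4*3^2 = -144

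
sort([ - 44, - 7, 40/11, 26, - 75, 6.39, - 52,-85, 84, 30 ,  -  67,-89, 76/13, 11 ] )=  [ - 89,-85, - 75, - 67,-52,-44, - 7, 40/11,76/13,  6.39, 11  ,  26, 30,84 ] 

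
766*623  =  477218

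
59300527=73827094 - 14526567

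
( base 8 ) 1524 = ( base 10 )852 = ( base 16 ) 354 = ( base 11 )705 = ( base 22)1gg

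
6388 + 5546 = 11934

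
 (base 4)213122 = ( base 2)100111011010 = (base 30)2o2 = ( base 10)2522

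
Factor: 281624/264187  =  856/803 = 2^3*11^( - 1 ) * 73^(-1)*107^1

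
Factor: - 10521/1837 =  - 3^2*7^1*11^(-1 ) = - 63/11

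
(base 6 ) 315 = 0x77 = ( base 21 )5e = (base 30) 3T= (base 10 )119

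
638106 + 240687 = 878793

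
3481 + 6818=10299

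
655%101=49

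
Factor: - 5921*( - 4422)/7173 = 2^1 * 3^( - 1)*11^1*31^1*67^1 * 191^1 * 797^( - 1)=8727554/2391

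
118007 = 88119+29888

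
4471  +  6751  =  11222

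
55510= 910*61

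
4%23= 4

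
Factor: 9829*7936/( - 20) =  - 19500736/5 = - 2^6*5^( - 1)*31^1*9829^1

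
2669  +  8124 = 10793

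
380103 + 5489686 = 5869789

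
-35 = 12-47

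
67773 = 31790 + 35983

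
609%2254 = 609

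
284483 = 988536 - 704053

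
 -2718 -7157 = -9875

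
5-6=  - 1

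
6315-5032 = 1283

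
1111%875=236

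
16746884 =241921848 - 225174964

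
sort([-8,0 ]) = [ -8, 0]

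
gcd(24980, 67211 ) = 1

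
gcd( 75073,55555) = 1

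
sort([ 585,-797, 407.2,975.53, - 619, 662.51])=[ - 797, - 619 , 407.2,  585, 662.51, 975.53]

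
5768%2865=38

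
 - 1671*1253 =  - 2093763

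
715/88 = 65/8  =  8.12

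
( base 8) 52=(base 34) 18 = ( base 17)28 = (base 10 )42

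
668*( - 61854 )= - 41318472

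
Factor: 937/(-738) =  - 2^(- 1)*3^(- 2)*41^( - 1)*937^1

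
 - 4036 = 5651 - 9687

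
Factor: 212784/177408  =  2^ ( - 4 )*3^( - 1)*7^( - 1)*13^1*31^1 = 403/336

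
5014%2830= 2184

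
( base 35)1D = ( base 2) 110000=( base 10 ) 48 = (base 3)1210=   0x30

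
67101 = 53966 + 13135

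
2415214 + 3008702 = 5423916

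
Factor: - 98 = -2^1*7^2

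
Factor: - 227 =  - 227^1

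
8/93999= 8/93999 = 0.00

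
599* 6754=4045646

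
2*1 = 2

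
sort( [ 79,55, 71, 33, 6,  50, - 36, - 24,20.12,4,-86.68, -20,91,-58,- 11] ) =[-86.68, - 58,-36, - 24 , - 20, - 11,4 , 6, 20.12,33, 50,55,71,79,91]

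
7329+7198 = 14527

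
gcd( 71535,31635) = 285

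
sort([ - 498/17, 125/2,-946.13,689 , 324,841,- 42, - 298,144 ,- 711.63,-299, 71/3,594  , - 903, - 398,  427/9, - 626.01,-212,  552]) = [ - 946.13,-903,  -  711.63, - 626.01, - 398, - 299, - 298, - 212, - 42, - 498/17,  71/3, 427/9, 125/2, 144,  324, 552,594,689,841]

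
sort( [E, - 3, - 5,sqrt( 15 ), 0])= [ - 5,-3, 0,E,sqrt(15)] 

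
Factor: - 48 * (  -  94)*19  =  2^5 * 3^1*19^1* 47^1 = 85728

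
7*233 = 1631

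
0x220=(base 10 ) 544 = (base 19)19C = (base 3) 202011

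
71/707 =71/707 = 0.10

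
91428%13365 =11238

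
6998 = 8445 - 1447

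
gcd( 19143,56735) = 1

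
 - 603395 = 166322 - 769717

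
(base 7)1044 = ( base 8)567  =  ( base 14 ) 1CB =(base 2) 101110111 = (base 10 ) 375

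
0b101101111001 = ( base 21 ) 6di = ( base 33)2N0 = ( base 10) 2937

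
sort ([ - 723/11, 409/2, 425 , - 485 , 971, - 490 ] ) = [ - 490, - 485, - 723/11,409/2, 425, 971]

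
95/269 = 95/269 = 0.35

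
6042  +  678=6720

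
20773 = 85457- 64684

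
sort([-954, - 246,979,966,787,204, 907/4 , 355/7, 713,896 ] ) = [-954,-246,355/7,204, 907/4 , 713,  787 , 896,966, 979 ] 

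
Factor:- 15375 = -3^1*5^3*41^1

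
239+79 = 318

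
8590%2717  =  439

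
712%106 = 76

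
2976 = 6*496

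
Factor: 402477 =3^1*19^1*23^1*307^1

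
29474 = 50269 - 20795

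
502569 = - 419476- - 922045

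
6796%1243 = 581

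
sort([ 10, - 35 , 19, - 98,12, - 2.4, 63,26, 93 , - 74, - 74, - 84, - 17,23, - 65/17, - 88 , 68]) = [ - 98, - 88,  -  84, - 74, - 74, - 35, - 17, - 65/17 , - 2.4,10, 12,19,23, 26,63,68,93 ] 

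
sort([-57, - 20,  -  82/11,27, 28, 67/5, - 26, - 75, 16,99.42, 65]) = [-75, - 57,- 26, - 20,-82/11, 67/5,16, 27,  28,65,  99.42] 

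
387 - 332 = 55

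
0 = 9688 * 0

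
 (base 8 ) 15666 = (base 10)7094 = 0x1BB6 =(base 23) d9a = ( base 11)536a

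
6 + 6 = 12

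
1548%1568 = 1548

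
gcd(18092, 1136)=4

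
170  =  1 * 170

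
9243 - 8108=1135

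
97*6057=587529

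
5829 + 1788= 7617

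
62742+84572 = 147314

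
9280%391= 287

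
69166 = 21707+47459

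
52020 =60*867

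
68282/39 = 68282/39 = 1750.82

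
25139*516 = 12971724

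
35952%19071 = 16881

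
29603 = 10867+18736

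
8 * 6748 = 53984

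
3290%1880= 1410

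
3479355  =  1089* 3195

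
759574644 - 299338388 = 460236256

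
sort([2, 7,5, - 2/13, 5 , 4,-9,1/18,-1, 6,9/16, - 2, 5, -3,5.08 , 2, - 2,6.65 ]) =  [ - 9 ,-3, - 2, - 2,-1, - 2/13, 1/18, 9/16,  2,2,4,5,5,5, 5.08,6 , 6.65, 7]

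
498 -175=323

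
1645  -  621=1024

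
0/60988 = 0 = 0.00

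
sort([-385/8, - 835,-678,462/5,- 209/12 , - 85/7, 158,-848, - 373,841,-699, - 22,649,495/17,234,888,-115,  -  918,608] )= [-918,-848,  -  835, - 699, - 678,-373,-115, - 385/8,-22,-209/12, - 85/7 , 495/17,462/5, 158, 234, 608,649,841, 888 ] 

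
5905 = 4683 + 1222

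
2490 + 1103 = 3593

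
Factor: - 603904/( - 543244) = 448/403= 2^6*7^1*13^( - 1)*31^( - 1 )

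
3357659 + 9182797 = 12540456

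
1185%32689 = 1185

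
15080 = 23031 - 7951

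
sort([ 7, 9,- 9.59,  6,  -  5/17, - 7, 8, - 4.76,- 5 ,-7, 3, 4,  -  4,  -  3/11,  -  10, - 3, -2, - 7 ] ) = [ - 10, - 9.59, - 7, - 7 ,-7, - 5,-4.76, - 4,-3, -2, - 5/17,-3/11, 3, 4,6, 7,8, 9 ]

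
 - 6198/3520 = - 2 + 421/1760 = - 1.76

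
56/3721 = 56/3721=0.02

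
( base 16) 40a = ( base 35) tj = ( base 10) 1034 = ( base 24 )1J2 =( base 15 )48e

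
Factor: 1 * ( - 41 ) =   -  41^1 = - 41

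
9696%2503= 2187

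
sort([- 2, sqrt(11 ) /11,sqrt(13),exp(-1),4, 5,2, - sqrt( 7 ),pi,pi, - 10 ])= [ - 10, - sqrt(7),- 2,sqrt (11 ) /11,exp( - 1),2, pi, pi,sqrt(13 ),4,5 ]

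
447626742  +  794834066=1242460808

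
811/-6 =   -  811/6 = - 135.17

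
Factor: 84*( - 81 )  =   - 6804 = - 2^2*3^5 * 7^1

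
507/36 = 169/12 = 14.08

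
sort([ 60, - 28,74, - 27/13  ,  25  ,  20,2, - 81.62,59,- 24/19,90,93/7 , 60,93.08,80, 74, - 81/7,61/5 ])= [ - 81.62, - 28,  -  81/7, - 27/13, - 24/19, 2, 61/5, 93/7,  20, 25,59,60,60,74 , 74,80,90, 93.08]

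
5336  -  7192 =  - 1856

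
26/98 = 13/49 = 0.27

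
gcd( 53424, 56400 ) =48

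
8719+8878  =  17597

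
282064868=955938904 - 673874036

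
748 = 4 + 744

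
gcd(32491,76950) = 1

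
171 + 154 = 325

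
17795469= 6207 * 2867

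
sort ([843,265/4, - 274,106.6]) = [  -  274,265/4,  106.6 , 843 ] 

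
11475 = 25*459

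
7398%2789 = 1820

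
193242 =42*4601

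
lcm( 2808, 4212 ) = 8424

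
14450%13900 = 550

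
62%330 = 62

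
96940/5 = 19388 = 19388.00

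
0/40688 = 0 = 0.00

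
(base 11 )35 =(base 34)14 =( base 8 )46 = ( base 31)17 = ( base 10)38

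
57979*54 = 3130866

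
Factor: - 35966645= - 5^1*11^2*13^1* 17^1*269^1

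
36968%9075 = 668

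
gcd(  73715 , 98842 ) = 1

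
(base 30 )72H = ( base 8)14351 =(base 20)fih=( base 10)6377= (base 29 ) 7gq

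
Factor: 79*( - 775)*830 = - 2^1*5^3  *31^1* 79^1*83^1 = - 50816750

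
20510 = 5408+15102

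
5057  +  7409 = 12466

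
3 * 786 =2358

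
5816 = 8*727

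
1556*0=0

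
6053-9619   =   - 3566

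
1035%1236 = 1035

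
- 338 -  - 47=- 291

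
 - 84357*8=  - 674856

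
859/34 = 25 +9/34 = 25.26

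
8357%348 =5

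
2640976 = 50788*52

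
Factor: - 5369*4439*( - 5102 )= 2^1*7^1*13^1*23^1*59^1 *193^1*2551^1 = 121595920082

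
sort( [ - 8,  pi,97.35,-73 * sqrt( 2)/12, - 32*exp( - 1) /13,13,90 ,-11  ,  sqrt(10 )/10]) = [- 11, - 73*sqrt( 2)/12,- 8, - 32*exp(- 1) /13,sqrt( 10 )/10, pi,13,90,97.35 ] 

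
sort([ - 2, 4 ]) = [-2, 4]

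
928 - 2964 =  - 2036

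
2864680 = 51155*56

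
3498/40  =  87+9/20 = 87.45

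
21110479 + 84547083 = 105657562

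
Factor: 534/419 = 2^1*3^1*89^1*419^( - 1) 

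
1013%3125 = 1013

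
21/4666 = 21/4666 = 0.00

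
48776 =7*6968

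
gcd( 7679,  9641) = 1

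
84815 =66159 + 18656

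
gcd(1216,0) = 1216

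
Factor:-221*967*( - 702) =150022314 = 2^1*3^3*13^2 * 17^1*967^1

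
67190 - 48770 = 18420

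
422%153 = 116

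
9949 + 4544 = 14493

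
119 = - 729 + 848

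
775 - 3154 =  - 2379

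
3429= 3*1143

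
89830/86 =44915/43 = 1044.53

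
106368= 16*6648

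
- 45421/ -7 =6488+5/7 = 6488.71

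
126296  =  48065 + 78231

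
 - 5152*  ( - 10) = 51520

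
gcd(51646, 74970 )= 1666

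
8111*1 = 8111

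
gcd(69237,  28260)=1413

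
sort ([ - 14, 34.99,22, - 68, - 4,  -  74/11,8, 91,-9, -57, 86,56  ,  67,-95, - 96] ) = [ - 96, - 95,-68, - 57, - 14, - 9, - 74/11, - 4,8, 22,  34.99 , 56,67, 86, 91 ]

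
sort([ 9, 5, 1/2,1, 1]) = [1/2, 1, 1,5, 9 ]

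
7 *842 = 5894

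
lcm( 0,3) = 0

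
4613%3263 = 1350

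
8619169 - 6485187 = 2133982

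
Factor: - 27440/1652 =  - 980/59 = -2^2*5^1*7^2*59^( - 1 ) 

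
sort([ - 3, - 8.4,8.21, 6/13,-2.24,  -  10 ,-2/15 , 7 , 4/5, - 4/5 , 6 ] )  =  [ - 10 , - 8.4, - 3 ,- 2.24, - 4/5 ,  -  2/15,6/13,4/5 , 6,7, 8.21]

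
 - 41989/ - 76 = 552 + 37/76 = 552.49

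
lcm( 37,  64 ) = 2368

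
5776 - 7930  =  - 2154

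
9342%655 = 172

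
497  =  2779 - 2282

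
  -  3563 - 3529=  - 7092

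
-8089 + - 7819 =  -15908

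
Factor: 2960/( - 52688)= - 5^1 * 89^( - 1 ) =- 5/89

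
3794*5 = 18970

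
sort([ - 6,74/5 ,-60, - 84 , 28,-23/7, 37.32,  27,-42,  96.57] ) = [-84, - 60,-42, - 6,-23/7,  74/5,27,28,37.32, 96.57] 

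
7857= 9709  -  1852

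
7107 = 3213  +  3894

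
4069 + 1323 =5392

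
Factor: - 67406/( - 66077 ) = 2^1*11^( - 1)*6007^( - 1) * 33703^1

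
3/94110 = 1/31370 = 0.00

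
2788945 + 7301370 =10090315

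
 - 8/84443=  - 1 + 84435/84443= - 0.00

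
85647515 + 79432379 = 165079894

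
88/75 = 1 + 13/75 = 1.17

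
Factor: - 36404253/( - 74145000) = 12134751/24715000 = 2^(- 3 )*3^1*5^ (  -  4)*4943^(-1)*4044917^1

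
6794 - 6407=387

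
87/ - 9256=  - 87/9256 =-0.01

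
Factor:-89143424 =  - 2^7*696433^1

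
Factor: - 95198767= - 1597^1*59611^1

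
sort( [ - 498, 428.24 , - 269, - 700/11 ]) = [-498, -269,-700/11,428.24 ]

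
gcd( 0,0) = 0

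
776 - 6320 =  - 5544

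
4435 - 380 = 4055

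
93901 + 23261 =117162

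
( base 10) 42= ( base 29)1D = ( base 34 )18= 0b101010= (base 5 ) 132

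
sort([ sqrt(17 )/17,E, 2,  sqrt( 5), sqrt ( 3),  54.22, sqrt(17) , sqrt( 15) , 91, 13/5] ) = [ sqrt(17)/17,sqrt(3),2  ,  sqrt (5 ), 13/5, E , sqrt(15 ) , sqrt ( 17) , 54.22 , 91]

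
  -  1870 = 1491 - 3361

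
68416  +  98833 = 167249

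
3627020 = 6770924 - 3143904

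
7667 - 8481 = -814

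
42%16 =10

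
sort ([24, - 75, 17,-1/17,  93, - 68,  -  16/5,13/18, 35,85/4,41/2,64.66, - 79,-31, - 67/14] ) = [ - 79,-75, - 68 , - 31 ,-67/14, - 16/5, - 1/17,13/18,17, 41/2,85/4, 24,  35,64.66, 93] 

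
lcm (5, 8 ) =40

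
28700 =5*5740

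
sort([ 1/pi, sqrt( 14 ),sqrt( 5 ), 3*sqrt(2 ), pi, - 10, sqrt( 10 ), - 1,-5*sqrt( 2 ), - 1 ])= [-10, - 5*sqrt( 2 ), - 1, - 1,1/pi , sqrt( 5), pi,sqrt(10 ), sqrt( 14 ), 3*sqrt( 2 )]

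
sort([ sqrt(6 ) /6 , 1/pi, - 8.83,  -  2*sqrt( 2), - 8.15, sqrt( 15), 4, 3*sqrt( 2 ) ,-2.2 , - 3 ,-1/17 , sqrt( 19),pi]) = [-8.83 ,-8.15, - 3,  -  2*sqrt( 2 ), - 2.2, - 1/17,1/pi,sqrt( 6 )/6, pi,sqrt ( 15 ),4, 3 * sqrt ( 2),sqrt ( 19)]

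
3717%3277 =440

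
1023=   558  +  465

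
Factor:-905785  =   - 5^1*181157^1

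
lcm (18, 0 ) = 0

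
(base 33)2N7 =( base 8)5600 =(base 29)3ef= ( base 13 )1456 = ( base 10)2944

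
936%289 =69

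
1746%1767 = 1746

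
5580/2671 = 5580/2671 = 2.09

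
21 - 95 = -74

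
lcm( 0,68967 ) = 0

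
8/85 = 8/85= 0.09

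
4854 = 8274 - 3420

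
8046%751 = 536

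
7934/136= 58+23/68 = 58.34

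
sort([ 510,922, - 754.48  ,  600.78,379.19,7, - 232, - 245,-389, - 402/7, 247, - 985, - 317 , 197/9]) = [-985, - 754.48,- 389, - 317,-245,  -  232, - 402/7 , 7 , 197/9,247,379.19,510, 600.78, 922 ]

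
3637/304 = 11 + 293/304 = 11.96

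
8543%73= 2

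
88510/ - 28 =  - 3162 + 13/14 = - 3161.07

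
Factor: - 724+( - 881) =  - 1605 = -  3^1*5^1*107^1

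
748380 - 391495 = 356885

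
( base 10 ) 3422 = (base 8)6536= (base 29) 420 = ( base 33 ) 34n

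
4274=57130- 52856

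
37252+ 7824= 45076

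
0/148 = 0 =0.00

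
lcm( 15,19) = 285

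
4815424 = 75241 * 64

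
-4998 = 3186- 8184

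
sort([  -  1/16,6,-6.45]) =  [ - 6.45,-1/16, 6 ] 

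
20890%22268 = 20890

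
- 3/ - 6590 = 3/6590 = 0.00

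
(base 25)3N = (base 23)46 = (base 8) 142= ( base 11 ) 8A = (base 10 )98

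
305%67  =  37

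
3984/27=1328/9 =147.56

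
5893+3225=9118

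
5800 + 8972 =14772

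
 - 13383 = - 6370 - 7013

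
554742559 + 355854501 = 910597060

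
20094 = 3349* 6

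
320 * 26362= 8435840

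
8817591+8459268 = 17276859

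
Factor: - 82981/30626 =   -  2^( - 1 ) * 15313^( - 1) * 82981^1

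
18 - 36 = - 18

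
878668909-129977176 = 748691733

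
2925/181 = 16+29/181 = 16.16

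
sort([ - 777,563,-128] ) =[ - 777 ,  -  128,563]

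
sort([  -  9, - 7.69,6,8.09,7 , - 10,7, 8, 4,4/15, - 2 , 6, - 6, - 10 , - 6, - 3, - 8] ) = [-10, - 10,-9, - 8, - 7.69, - 6, - 6, - 3, - 2,4/15, 4, 6 , 6, 7, 7,8,8.09 ] 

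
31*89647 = 2779057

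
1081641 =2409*449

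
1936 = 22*88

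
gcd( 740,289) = 1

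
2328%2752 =2328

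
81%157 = 81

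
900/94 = 450/47 = 9.57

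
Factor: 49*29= 7^2*29^1 = 1421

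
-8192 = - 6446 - 1746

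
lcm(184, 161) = 1288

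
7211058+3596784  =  10807842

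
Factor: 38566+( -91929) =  - 17^1*43^1*73^1 = - 53363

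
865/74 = 11 + 51/74 = 11.69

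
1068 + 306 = 1374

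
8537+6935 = 15472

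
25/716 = 25/716=0.03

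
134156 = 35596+98560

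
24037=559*43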